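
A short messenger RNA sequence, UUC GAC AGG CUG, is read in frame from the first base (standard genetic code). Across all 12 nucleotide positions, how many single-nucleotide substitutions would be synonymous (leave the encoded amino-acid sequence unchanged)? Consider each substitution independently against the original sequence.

8

Codon 1 (UUC, Phe): 1 synonymous substitution.
Codon 2 (GAC, Asp): 1 synonymous substitution.
Codon 3 (AGG, Arg): 2 synonymous substitutions.
Codon 4 (CUG, Leu): 4 synonymous substitutions.
Total: 1 + 1 + 2 + 4 = 8.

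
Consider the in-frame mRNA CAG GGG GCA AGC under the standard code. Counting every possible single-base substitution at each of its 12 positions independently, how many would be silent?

8

Codon 1 (CAG, Gln): 1 synonymous substitution.
Codon 2 (GGG, Gly): 3 synonymous substitutions.
Codon 3 (GCA, Ala): 3 synonymous substitutions.
Codon 4 (AGC, Ser): 1 synonymous substitution.
Total: 1 + 3 + 3 + 1 = 8.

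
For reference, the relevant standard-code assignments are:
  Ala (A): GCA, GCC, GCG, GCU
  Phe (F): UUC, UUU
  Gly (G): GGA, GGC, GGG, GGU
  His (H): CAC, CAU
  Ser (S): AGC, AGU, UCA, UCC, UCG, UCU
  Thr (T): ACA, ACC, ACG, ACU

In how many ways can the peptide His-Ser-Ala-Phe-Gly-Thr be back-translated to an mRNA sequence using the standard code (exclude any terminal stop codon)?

His: 2 codons.
Ser: 6 codons.
Ala: 4 codons.
Phe: 2 codons.
Gly: 4 codons.
Thr: 4 codons.
2 × 6 × 4 × 2 × 4 × 4 = 1536.

1536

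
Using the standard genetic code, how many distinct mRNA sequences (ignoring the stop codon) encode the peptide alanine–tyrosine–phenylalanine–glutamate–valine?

Ala: 4 codons.
Tyr: 2 codons.
Phe: 2 codons.
Glu: 2 codons.
Val: 4 codons.
4 × 2 × 2 × 2 × 4 = 128.

128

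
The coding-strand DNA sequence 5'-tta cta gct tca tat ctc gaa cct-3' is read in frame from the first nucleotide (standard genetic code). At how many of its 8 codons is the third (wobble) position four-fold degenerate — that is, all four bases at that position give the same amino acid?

5

Codon 1 TTA (Leu): third position 2-fold.
Codon 2 CTA (Leu): third position 4-fold.
Codon 3 GCT (Ala): third position 4-fold.
Codon 4 TCA (Ser): third position 4-fold.
Codon 5 TAT (Tyr): third position 2-fold.
Codon 6 CTC (Leu): third position 4-fold.
Codon 7 GAA (Glu): third position 2-fold.
Codon 8 CCT (Pro): third position 4-fold.
Four-fold degenerate third positions: 5.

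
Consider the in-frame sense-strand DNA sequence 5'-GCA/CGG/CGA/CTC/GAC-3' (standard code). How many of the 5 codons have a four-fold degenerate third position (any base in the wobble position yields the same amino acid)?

4

Codon 1 GCA (Ala): third position 4-fold.
Codon 2 CGG (Arg): third position 4-fold.
Codon 3 CGA (Arg): third position 4-fold.
Codon 4 CTC (Leu): third position 4-fold.
Codon 5 GAC (Asp): third position 2-fold.
Four-fold degenerate third positions: 4.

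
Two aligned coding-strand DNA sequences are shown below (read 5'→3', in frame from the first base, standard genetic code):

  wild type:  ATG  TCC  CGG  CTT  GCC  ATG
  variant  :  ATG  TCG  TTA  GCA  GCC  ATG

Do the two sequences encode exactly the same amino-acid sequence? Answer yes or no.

no

Codon 1: ATG Met / ATG Met — identical.
Codon 2: TCC Ser / TCG Ser — synonymous.
Codon 3: CGG Arg / TTA Leu — nonsynonymous.
Codon 4: CTT Leu / GCA Ala — nonsynonymous.
Codon 5: GCC Ala / GCC Ala — identical.
Codon 6: ATG Met / ATG Met — identical.
Nonsynonymous differences: 2 → different protein.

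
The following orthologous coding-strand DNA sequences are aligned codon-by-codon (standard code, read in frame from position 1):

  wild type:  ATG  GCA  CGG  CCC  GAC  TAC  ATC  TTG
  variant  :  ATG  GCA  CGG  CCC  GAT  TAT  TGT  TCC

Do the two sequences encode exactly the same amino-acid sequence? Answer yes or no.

no

Codon 1: ATG Met / ATG Met — identical.
Codon 2: GCA Ala / GCA Ala — identical.
Codon 3: CGG Arg / CGG Arg — identical.
Codon 4: CCC Pro / CCC Pro — identical.
Codon 5: GAC Asp / GAT Asp — synonymous.
Codon 6: TAC Tyr / TAT Tyr — synonymous.
Codon 7: ATC Ile / TGT Cys — nonsynonymous.
Codon 8: TTG Leu / TCC Ser — nonsynonymous.
Nonsynonymous differences: 2 → different protein.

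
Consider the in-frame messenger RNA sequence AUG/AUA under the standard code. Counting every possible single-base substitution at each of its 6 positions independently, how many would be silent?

Codon 1 (AUG, Met): 0 synonymous substitutions.
Codon 2 (AUA, Ile): 2 synonymous substitutions.
Total: 0 + 2 = 2.

2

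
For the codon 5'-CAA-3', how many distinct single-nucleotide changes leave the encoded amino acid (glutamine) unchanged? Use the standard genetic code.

1

Position 1: none → 0 synonymous.
Position 2: none → 0 synonymous.
Position 3: CAG → 1 synonymous.
Total: 0 + 0 + 1 = 1.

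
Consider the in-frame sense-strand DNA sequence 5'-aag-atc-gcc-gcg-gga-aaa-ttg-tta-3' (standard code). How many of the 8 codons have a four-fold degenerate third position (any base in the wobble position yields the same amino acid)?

Codon 1 AAG (Lys): third position 2-fold.
Codon 2 ATC (Ile): third position 3-fold.
Codon 3 GCC (Ala): third position 4-fold.
Codon 4 GCG (Ala): third position 4-fold.
Codon 5 GGA (Gly): third position 4-fold.
Codon 6 AAA (Lys): third position 2-fold.
Codon 7 TTG (Leu): third position 2-fold.
Codon 8 TTA (Leu): third position 2-fold.
Four-fold degenerate third positions: 3.

3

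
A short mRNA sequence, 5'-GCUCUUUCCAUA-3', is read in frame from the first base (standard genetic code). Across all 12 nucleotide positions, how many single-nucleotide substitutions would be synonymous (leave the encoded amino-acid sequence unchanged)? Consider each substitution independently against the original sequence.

11

Codon 1 (GCU, Ala): 3 synonymous substitutions.
Codon 2 (CUU, Leu): 3 synonymous substitutions.
Codon 3 (UCC, Ser): 3 synonymous substitutions.
Codon 4 (AUA, Ile): 2 synonymous substitutions.
Total: 3 + 3 + 3 + 2 = 11.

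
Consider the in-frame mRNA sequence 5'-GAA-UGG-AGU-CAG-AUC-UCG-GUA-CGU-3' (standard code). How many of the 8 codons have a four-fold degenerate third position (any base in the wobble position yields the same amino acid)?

Codon 1 GAA (Glu): third position 2-fold.
Codon 2 UGG (Trp): third position 1-fold.
Codon 3 AGU (Ser): third position 2-fold.
Codon 4 CAG (Gln): third position 2-fold.
Codon 5 AUC (Ile): third position 3-fold.
Codon 6 UCG (Ser): third position 4-fold.
Codon 7 GUA (Val): third position 4-fold.
Codon 8 CGU (Arg): third position 4-fold.
Four-fold degenerate third positions: 3.

3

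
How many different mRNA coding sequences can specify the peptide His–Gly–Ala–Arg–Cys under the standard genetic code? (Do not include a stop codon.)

His: 2 codons.
Gly: 4 codons.
Ala: 4 codons.
Arg: 6 codons.
Cys: 2 codons.
2 × 4 × 4 × 6 × 2 = 384.

384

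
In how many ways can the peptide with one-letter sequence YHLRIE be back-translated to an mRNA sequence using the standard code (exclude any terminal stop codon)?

864

Tyr: 2 codons.
His: 2 codons.
Leu: 6 codons.
Arg: 6 codons.
Ile: 3 codons.
Glu: 2 codons.
2 × 2 × 6 × 6 × 3 × 2 = 864.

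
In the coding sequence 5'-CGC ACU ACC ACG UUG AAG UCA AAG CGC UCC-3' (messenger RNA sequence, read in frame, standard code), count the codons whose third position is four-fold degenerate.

Codon 1 CGC (Arg): third position 4-fold.
Codon 2 ACU (Thr): third position 4-fold.
Codon 3 ACC (Thr): third position 4-fold.
Codon 4 ACG (Thr): third position 4-fold.
Codon 5 UUG (Leu): third position 2-fold.
Codon 6 AAG (Lys): third position 2-fold.
Codon 7 UCA (Ser): third position 4-fold.
Codon 8 AAG (Lys): third position 2-fold.
Codon 9 CGC (Arg): third position 4-fold.
Codon 10 UCC (Ser): third position 4-fold.
Four-fold degenerate third positions: 7.

7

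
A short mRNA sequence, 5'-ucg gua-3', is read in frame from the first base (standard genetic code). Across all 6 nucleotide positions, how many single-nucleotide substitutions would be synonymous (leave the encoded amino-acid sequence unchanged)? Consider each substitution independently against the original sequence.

Codon 1 (UCG, Ser): 3 synonymous substitutions.
Codon 2 (GUA, Val): 3 synonymous substitutions.
Total: 3 + 3 = 6.

6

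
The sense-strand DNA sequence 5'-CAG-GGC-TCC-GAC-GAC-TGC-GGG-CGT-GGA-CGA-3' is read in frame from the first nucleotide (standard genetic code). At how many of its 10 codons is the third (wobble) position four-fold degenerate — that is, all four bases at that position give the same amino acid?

6

Codon 1 CAG (Gln): third position 2-fold.
Codon 2 GGC (Gly): third position 4-fold.
Codon 3 TCC (Ser): third position 4-fold.
Codon 4 GAC (Asp): third position 2-fold.
Codon 5 GAC (Asp): third position 2-fold.
Codon 6 TGC (Cys): third position 2-fold.
Codon 7 GGG (Gly): third position 4-fold.
Codon 8 CGT (Arg): third position 4-fold.
Codon 9 GGA (Gly): third position 4-fold.
Codon 10 CGA (Arg): third position 4-fold.
Four-fold degenerate third positions: 6.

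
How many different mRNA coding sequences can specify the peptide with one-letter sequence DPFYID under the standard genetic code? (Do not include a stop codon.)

192

Asp: 2 codons.
Pro: 4 codons.
Phe: 2 codons.
Tyr: 2 codons.
Ile: 3 codons.
Asp: 2 codons.
2 × 4 × 2 × 2 × 3 × 2 = 192.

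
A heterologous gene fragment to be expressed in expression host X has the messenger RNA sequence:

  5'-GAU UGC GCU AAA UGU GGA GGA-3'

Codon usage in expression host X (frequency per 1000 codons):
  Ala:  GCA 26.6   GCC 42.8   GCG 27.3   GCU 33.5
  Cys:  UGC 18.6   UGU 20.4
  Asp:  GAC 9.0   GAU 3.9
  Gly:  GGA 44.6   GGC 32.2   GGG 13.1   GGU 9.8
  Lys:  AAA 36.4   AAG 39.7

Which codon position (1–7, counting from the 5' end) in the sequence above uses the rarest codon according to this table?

Codon 1 GAU (Asp): 3.9 per 1000.
Codon 2 UGC (Cys): 18.6 per 1000.
Codon 3 GCU (Ala): 33.5 per 1000.
Codon 4 AAA (Lys): 36.4 per 1000.
Codon 5 UGU (Cys): 20.4 per 1000.
Codon 6 GGA (Gly): 44.6 per 1000.
Codon 7 GGA (Gly): 44.6 per 1000.
Lowest frequency is 3.9 at codon 1.

1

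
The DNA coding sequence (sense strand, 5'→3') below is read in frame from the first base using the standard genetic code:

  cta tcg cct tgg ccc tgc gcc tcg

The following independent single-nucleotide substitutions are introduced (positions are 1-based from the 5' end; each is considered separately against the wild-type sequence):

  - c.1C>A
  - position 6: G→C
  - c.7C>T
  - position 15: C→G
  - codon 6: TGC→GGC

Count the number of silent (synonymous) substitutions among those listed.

Codon 1: CTA (Leu) → ATA (Ile) — missense.
Codon 2: TCG (Ser) → TCC (Ser) — synonymous.
Codon 3: CCT (Pro) → TCT (Ser) — missense.
Codon 5: CCC (Pro) → CCG (Pro) — synonymous.
Codon 6: TGC (Cys) → GGC (Gly) — missense.
Synonymous: 2 of 5.

2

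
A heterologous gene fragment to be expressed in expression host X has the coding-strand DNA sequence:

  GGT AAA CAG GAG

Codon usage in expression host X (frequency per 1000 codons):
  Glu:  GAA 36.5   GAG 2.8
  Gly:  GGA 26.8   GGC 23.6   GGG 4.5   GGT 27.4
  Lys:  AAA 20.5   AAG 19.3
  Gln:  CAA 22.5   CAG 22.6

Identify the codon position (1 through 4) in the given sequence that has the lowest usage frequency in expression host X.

Codon 1 GGT (Gly): 27.4 per 1000.
Codon 2 AAA (Lys): 20.5 per 1000.
Codon 3 CAG (Gln): 22.6 per 1000.
Codon 4 GAG (Glu): 2.8 per 1000.
Lowest frequency is 2.8 at codon 4.

4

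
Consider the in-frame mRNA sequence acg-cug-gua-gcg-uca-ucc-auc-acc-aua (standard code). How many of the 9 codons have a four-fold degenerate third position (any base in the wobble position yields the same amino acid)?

7

Codon 1 ACG (Thr): third position 4-fold.
Codon 2 CUG (Leu): third position 4-fold.
Codon 3 GUA (Val): third position 4-fold.
Codon 4 GCG (Ala): third position 4-fold.
Codon 5 UCA (Ser): third position 4-fold.
Codon 6 UCC (Ser): third position 4-fold.
Codon 7 AUC (Ile): third position 3-fold.
Codon 8 ACC (Thr): third position 4-fold.
Codon 9 AUA (Ile): third position 3-fold.
Four-fold degenerate third positions: 7.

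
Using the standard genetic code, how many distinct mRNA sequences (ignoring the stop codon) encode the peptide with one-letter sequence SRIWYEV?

Ser: 6 codons.
Arg: 6 codons.
Ile: 3 codons.
Trp: 1 codon.
Tyr: 2 codons.
Glu: 2 codons.
Val: 4 codons.
6 × 6 × 3 × 1 × 2 × 2 × 4 = 1728.

1728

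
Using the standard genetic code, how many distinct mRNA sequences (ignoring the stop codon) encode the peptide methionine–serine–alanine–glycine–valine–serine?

2304

Met: 1 codon.
Ser: 6 codons.
Ala: 4 codons.
Gly: 4 codons.
Val: 4 codons.
Ser: 6 codons.
1 × 6 × 4 × 4 × 4 × 6 = 2304.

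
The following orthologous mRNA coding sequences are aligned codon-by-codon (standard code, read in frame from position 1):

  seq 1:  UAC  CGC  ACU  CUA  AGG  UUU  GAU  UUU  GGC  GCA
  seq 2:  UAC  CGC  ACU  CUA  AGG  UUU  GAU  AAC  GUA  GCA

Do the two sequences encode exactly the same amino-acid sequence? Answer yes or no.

Codon 1: UAC Tyr / UAC Tyr — identical.
Codon 2: CGC Arg / CGC Arg — identical.
Codon 3: ACU Thr / ACU Thr — identical.
Codon 4: CUA Leu / CUA Leu — identical.
Codon 5: AGG Arg / AGG Arg — identical.
Codon 6: UUU Phe / UUU Phe — identical.
Codon 7: GAU Asp / GAU Asp — identical.
Codon 8: UUU Phe / AAC Asn — nonsynonymous.
Codon 9: GGC Gly / GUA Val — nonsynonymous.
Codon 10: GCA Ala / GCA Ala — identical.
Nonsynonymous differences: 2 → different protein.

no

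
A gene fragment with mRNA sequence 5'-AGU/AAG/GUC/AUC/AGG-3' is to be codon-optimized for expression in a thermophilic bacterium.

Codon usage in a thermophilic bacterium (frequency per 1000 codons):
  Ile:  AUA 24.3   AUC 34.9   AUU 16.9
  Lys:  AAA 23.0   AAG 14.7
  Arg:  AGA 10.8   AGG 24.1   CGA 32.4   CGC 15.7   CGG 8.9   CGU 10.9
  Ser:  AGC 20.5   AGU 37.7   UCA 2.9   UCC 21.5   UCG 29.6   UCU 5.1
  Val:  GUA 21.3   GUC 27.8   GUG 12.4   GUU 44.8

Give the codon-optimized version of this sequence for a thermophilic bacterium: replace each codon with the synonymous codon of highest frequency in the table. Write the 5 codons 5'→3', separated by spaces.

AGU AAA GUU AUC CGA

Codon 1 (Ser): best is AGU at 37.7.
Codon 2 (Lys): best is AAA at 23.0.
Codon 3 (Val): best is GUU at 44.8.
Codon 4 (Ile): best is AUC at 34.9.
Codon 5 (Arg): best is CGA at 32.4.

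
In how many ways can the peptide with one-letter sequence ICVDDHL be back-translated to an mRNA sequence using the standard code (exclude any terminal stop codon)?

Ile: 3 codons.
Cys: 2 codons.
Val: 4 codons.
Asp: 2 codons.
Asp: 2 codons.
His: 2 codons.
Leu: 6 codons.
3 × 2 × 4 × 2 × 2 × 2 × 6 = 1152.

1152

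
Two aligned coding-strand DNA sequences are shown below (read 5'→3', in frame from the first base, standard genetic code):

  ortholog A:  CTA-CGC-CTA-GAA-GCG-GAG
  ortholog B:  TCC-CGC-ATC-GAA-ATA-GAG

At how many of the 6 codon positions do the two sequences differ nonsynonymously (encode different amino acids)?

Codon 1: CTA Leu / TCC Ser — nonsynonymous.
Codon 2: CGC Arg / CGC Arg — identical.
Codon 3: CTA Leu / ATC Ile — nonsynonymous.
Codon 4: GAA Glu / GAA Glu — identical.
Codon 5: GCG Ala / ATA Ile — nonsynonymous.
Codon 6: GAG Glu / GAG Glu — identical.
Nonsynonymous differences: 3.

3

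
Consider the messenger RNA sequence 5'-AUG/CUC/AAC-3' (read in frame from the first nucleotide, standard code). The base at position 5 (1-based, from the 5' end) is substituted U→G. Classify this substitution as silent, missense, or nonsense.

Position 5 falls in codon 2: CUC → Leu.
After the substitution the codon is CGC → Arg.
Leu ≠ Arg, so this is a missense mutation.

missense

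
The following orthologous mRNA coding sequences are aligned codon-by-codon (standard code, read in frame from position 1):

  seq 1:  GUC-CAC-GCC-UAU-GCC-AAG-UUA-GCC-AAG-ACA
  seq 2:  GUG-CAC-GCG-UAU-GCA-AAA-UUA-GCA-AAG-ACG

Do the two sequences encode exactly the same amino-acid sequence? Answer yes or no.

yes

Codon 1: GUC Val / GUG Val — synonymous.
Codon 2: CAC His / CAC His — identical.
Codon 3: GCC Ala / GCG Ala — synonymous.
Codon 4: UAU Tyr / UAU Tyr — identical.
Codon 5: GCC Ala / GCA Ala — synonymous.
Codon 6: AAG Lys / AAA Lys — synonymous.
Codon 7: UUA Leu / UUA Leu — identical.
Codon 8: GCC Ala / GCA Ala — synonymous.
Codon 9: AAG Lys / AAG Lys — identical.
Codon 10: ACA Thr / ACG Thr — synonymous.
Nonsynonymous differences: 0 → same protein.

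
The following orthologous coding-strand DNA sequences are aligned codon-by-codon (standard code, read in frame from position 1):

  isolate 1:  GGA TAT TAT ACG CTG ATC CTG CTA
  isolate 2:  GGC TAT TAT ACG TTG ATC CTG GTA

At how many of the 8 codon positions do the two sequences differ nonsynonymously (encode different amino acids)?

1

Codon 1: GGA Gly / GGC Gly — synonymous.
Codon 2: TAT Tyr / TAT Tyr — identical.
Codon 3: TAT Tyr / TAT Tyr — identical.
Codon 4: ACG Thr / ACG Thr — identical.
Codon 5: CTG Leu / TTG Leu — synonymous.
Codon 6: ATC Ile / ATC Ile — identical.
Codon 7: CTG Leu / CTG Leu — identical.
Codon 8: CTA Leu / GTA Val — nonsynonymous.
Nonsynonymous differences: 1.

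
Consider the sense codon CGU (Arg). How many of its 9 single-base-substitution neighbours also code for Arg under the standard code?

3

Position 1: none → 0 synonymous.
Position 2: none → 0 synonymous.
Position 3: CGC, CGA, CGG → 3 synonymous.
Total: 0 + 0 + 3 = 3.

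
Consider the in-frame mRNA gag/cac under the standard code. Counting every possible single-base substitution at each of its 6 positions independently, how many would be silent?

2

Codon 1 (GAG, Glu): 1 synonymous substitution.
Codon 2 (CAC, His): 1 synonymous substitution.
Total: 1 + 1 = 2.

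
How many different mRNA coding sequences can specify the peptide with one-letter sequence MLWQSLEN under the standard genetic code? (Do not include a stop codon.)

1728

Met: 1 codon.
Leu: 6 codons.
Trp: 1 codon.
Gln: 2 codons.
Ser: 6 codons.
Leu: 6 codons.
Glu: 2 codons.
Asn: 2 codons.
1 × 6 × 1 × 2 × 6 × 6 × 2 × 2 = 1728.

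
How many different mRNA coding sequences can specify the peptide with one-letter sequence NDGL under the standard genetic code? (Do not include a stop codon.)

Asn: 2 codons.
Asp: 2 codons.
Gly: 4 codons.
Leu: 6 codons.
2 × 2 × 4 × 6 = 96.

96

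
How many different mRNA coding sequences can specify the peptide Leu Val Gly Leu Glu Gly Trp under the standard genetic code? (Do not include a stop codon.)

4608

Leu: 6 codons.
Val: 4 codons.
Gly: 4 codons.
Leu: 6 codons.
Glu: 2 codons.
Gly: 4 codons.
Trp: 1 codon.
6 × 4 × 4 × 6 × 2 × 4 × 1 = 4608.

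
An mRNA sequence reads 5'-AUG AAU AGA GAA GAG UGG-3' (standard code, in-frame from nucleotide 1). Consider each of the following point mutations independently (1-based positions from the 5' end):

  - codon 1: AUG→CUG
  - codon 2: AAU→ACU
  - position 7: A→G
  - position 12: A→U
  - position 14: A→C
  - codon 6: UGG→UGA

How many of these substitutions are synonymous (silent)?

0

Codon 1: AUG (Met) → CUG (Leu) — missense.
Codon 2: AAU (Asn) → ACU (Thr) — missense.
Codon 3: AGA (Arg) → GGA (Gly) — missense.
Codon 4: GAA (Glu) → GAU (Asp) — missense.
Codon 5: GAG (Glu) → GCG (Ala) — missense.
Codon 6: UGG (Trp) → UGA (Stop) — nonsense.
Synonymous: 0 of 6.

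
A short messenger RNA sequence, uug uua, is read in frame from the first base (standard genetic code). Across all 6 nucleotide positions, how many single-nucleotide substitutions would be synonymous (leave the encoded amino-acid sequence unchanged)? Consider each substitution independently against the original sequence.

4

Codon 1 (UUG, Leu): 2 synonymous substitutions.
Codon 2 (UUA, Leu): 2 synonymous substitutions.
Total: 2 + 2 = 4.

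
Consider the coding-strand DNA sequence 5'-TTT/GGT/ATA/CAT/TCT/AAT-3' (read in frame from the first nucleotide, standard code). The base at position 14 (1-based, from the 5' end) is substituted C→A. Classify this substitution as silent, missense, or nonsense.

Position 14 falls in codon 5: TCT → Ser.
After the substitution the codon is TAT → Tyr.
Ser ≠ Tyr, so this is a missense mutation.

missense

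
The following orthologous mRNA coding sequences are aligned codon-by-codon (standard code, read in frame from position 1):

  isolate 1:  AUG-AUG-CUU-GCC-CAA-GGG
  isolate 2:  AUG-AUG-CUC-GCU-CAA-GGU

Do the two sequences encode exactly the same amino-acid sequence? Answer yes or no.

Codon 1: AUG Met / AUG Met — identical.
Codon 2: AUG Met / AUG Met — identical.
Codon 3: CUU Leu / CUC Leu — synonymous.
Codon 4: GCC Ala / GCU Ala — synonymous.
Codon 5: CAA Gln / CAA Gln — identical.
Codon 6: GGG Gly / GGU Gly — synonymous.
Nonsynonymous differences: 0 → same protein.

yes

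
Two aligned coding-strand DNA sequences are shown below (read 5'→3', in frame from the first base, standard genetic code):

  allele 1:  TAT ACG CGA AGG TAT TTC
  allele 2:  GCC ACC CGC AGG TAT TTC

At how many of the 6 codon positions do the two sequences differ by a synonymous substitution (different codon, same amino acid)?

2

Codon 1: TAT Tyr / GCC Ala — nonsynonymous.
Codon 2: ACG Thr / ACC Thr — synonymous.
Codon 3: CGA Arg / CGC Arg — synonymous.
Codon 4: AGG Arg / AGG Arg — identical.
Codon 5: TAT Tyr / TAT Tyr — identical.
Codon 6: TTC Phe / TTC Phe — identical.
Synonymous differences: 2.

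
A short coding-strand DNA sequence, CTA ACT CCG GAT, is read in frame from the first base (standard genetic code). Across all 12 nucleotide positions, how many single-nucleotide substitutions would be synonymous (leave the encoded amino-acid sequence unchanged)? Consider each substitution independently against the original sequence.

Codon 1 (CTA, Leu): 4 synonymous substitutions.
Codon 2 (ACT, Thr): 3 synonymous substitutions.
Codon 3 (CCG, Pro): 3 synonymous substitutions.
Codon 4 (GAT, Asp): 1 synonymous substitution.
Total: 4 + 3 + 3 + 1 = 11.

11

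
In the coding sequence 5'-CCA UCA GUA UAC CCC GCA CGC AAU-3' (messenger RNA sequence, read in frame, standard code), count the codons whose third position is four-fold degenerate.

6

Codon 1 CCA (Pro): third position 4-fold.
Codon 2 UCA (Ser): third position 4-fold.
Codon 3 GUA (Val): third position 4-fold.
Codon 4 UAC (Tyr): third position 2-fold.
Codon 5 CCC (Pro): third position 4-fold.
Codon 6 GCA (Ala): third position 4-fold.
Codon 7 CGC (Arg): third position 4-fold.
Codon 8 AAU (Asn): third position 2-fold.
Four-fold degenerate third positions: 6.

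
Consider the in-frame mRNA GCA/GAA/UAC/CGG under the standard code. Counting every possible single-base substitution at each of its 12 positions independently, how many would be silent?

Codon 1 (GCA, Ala): 3 synonymous substitutions.
Codon 2 (GAA, Glu): 1 synonymous substitution.
Codon 3 (UAC, Tyr): 1 synonymous substitution.
Codon 4 (CGG, Arg): 4 synonymous substitutions.
Total: 3 + 1 + 1 + 4 = 9.

9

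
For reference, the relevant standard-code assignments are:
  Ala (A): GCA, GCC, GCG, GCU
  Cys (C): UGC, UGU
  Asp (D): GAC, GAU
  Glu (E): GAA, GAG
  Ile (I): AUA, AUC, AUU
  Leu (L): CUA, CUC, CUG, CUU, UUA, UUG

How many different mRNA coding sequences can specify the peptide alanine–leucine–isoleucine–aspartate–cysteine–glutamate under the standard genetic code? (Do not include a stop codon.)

576

Ala: 4 codons.
Leu: 6 codons.
Ile: 3 codons.
Asp: 2 codons.
Cys: 2 codons.
Glu: 2 codons.
4 × 6 × 3 × 2 × 2 × 2 = 576.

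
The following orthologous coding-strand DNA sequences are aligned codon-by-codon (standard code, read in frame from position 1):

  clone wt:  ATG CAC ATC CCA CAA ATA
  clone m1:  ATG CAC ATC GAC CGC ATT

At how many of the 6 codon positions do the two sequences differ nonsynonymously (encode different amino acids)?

2

Codon 1: ATG Met / ATG Met — identical.
Codon 2: CAC His / CAC His — identical.
Codon 3: ATC Ile / ATC Ile — identical.
Codon 4: CCA Pro / GAC Asp — nonsynonymous.
Codon 5: CAA Gln / CGC Arg — nonsynonymous.
Codon 6: ATA Ile / ATT Ile — synonymous.
Nonsynonymous differences: 2.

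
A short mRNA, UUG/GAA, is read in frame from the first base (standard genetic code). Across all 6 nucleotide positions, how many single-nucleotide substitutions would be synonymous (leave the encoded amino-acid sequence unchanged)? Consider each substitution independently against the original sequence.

Codon 1 (UUG, Leu): 2 synonymous substitutions.
Codon 2 (GAA, Glu): 1 synonymous substitution.
Total: 2 + 1 = 3.

3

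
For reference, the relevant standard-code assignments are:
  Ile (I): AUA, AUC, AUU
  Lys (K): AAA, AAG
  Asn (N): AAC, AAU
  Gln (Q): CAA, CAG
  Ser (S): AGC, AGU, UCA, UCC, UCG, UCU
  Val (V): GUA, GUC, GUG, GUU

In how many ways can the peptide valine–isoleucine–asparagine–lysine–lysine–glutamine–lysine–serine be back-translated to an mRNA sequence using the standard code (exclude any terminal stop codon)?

Val: 4 codons.
Ile: 3 codons.
Asn: 2 codons.
Lys: 2 codons.
Lys: 2 codons.
Gln: 2 codons.
Lys: 2 codons.
Ser: 6 codons.
4 × 3 × 2 × 2 × 2 × 2 × 2 × 6 = 2304.

2304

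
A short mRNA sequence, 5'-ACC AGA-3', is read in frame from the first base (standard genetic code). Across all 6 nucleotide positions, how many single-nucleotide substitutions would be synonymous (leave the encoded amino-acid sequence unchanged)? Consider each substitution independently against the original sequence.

5

Codon 1 (ACC, Thr): 3 synonymous substitutions.
Codon 2 (AGA, Arg): 2 synonymous substitutions.
Total: 3 + 2 = 5.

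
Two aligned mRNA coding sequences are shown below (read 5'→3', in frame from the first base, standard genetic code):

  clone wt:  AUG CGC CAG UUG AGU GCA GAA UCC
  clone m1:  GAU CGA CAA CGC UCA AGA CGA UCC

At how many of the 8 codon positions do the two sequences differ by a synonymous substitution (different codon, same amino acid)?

3

Codon 1: AUG Met / GAU Asp — nonsynonymous.
Codon 2: CGC Arg / CGA Arg — synonymous.
Codon 3: CAG Gln / CAA Gln — synonymous.
Codon 4: UUG Leu / CGC Arg — nonsynonymous.
Codon 5: AGU Ser / UCA Ser — synonymous.
Codon 6: GCA Ala / AGA Arg — nonsynonymous.
Codon 7: GAA Glu / CGA Arg — nonsynonymous.
Codon 8: UCC Ser / UCC Ser — identical.
Synonymous differences: 3.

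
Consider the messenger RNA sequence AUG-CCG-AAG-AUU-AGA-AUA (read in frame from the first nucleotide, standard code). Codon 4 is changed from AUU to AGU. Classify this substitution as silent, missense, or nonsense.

missense

Position 11 falls in codon 4: AUU → Ile.
After the substitution the codon is AGU → Ser.
Ile ≠ Ser, so this is a missense mutation.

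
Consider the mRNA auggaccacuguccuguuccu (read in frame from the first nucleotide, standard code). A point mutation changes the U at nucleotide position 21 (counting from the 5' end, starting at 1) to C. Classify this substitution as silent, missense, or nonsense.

silent

Position 21 falls in codon 7: CCU → Pro.
After the substitution the codon is CCC → Pro.
Both encode Pro, so the change is synonymous.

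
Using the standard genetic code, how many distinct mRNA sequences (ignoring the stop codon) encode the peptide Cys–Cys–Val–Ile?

48

Cys: 2 codons.
Cys: 2 codons.
Val: 4 codons.
Ile: 3 codons.
2 × 2 × 4 × 3 = 48.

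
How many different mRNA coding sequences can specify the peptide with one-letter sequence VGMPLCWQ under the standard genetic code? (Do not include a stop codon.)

1536

Val: 4 codons.
Gly: 4 codons.
Met: 1 codon.
Pro: 4 codons.
Leu: 6 codons.
Cys: 2 codons.
Trp: 1 codon.
Gln: 2 codons.
4 × 4 × 1 × 4 × 6 × 2 × 1 × 2 = 1536.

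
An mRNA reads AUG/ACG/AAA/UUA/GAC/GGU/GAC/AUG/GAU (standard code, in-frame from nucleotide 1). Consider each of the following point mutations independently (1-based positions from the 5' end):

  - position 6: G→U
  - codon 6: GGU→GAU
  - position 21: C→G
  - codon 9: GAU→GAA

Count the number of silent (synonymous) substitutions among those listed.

Codon 2: ACG (Thr) → ACU (Thr) — synonymous.
Codon 6: GGU (Gly) → GAU (Asp) — missense.
Codon 7: GAC (Asp) → GAG (Glu) — missense.
Codon 9: GAU (Asp) → GAA (Glu) — missense.
Synonymous: 1 of 4.

1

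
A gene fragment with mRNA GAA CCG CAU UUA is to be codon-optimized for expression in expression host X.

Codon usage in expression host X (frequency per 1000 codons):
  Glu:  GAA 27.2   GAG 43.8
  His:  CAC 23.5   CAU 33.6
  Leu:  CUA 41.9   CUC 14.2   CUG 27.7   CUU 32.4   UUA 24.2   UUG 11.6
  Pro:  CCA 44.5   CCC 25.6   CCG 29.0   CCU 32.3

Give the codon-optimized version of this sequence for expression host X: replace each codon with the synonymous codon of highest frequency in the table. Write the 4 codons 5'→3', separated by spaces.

GAG CCA CAU CUA

Codon 1 (Glu): best is GAG at 43.8.
Codon 2 (Pro): best is CCA at 44.5.
Codon 3 (His): best is CAU at 33.6.
Codon 4 (Leu): best is CUA at 41.9.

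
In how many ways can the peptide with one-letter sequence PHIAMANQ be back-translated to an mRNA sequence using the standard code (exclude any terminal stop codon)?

Pro: 4 codons.
His: 2 codons.
Ile: 3 codons.
Ala: 4 codons.
Met: 1 codon.
Ala: 4 codons.
Asn: 2 codons.
Gln: 2 codons.
4 × 2 × 3 × 4 × 1 × 4 × 2 × 2 = 1536.

1536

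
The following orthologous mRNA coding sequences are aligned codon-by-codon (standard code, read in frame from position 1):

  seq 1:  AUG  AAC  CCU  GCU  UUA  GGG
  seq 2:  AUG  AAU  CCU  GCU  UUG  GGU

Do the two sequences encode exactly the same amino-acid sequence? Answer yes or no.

yes

Codon 1: AUG Met / AUG Met — identical.
Codon 2: AAC Asn / AAU Asn — synonymous.
Codon 3: CCU Pro / CCU Pro — identical.
Codon 4: GCU Ala / GCU Ala — identical.
Codon 5: UUA Leu / UUG Leu — synonymous.
Codon 6: GGG Gly / GGU Gly — synonymous.
Nonsynonymous differences: 0 → same protein.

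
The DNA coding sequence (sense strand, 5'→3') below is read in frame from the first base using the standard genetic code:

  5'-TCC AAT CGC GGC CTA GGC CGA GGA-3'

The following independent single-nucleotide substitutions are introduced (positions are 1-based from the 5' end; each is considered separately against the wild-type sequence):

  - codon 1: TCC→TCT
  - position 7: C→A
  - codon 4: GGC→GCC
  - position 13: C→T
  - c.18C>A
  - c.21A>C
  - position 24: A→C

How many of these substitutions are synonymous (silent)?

5

Codon 1: TCC (Ser) → TCT (Ser) — synonymous.
Codon 3: CGC (Arg) → AGC (Ser) — missense.
Codon 4: GGC (Gly) → GCC (Ala) — missense.
Codon 5: CTA (Leu) → TTA (Leu) — synonymous.
Codon 6: GGC (Gly) → GGA (Gly) — synonymous.
Codon 7: CGA (Arg) → CGC (Arg) — synonymous.
Codon 8: GGA (Gly) → GGC (Gly) — synonymous.
Synonymous: 5 of 7.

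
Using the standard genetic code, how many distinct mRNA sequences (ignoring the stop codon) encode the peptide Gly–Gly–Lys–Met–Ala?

Gly: 4 codons.
Gly: 4 codons.
Lys: 2 codons.
Met: 1 codon.
Ala: 4 codons.
4 × 4 × 2 × 1 × 4 = 128.

128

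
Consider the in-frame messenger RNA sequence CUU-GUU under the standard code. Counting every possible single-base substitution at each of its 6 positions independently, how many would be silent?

6

Codon 1 (CUU, Leu): 3 synonymous substitutions.
Codon 2 (GUU, Val): 3 synonymous substitutions.
Total: 3 + 3 = 6.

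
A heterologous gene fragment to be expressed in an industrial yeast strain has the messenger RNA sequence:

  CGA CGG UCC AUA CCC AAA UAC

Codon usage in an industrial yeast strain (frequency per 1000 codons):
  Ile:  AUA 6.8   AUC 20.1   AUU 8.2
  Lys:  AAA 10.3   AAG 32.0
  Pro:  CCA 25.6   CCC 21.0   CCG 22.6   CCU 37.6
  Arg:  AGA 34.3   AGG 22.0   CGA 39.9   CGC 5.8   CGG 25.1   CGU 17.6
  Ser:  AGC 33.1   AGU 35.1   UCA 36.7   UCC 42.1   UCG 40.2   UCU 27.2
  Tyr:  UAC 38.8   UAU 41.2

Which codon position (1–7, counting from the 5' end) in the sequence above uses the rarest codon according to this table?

Codon 1 CGA (Arg): 39.9 per 1000.
Codon 2 CGG (Arg): 25.1 per 1000.
Codon 3 UCC (Ser): 42.1 per 1000.
Codon 4 AUA (Ile): 6.8 per 1000.
Codon 5 CCC (Pro): 21.0 per 1000.
Codon 6 AAA (Lys): 10.3 per 1000.
Codon 7 UAC (Tyr): 38.8 per 1000.
Lowest frequency is 6.8 at codon 4.

4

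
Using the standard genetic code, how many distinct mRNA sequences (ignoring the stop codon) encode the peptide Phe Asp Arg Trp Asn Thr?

192

Phe: 2 codons.
Asp: 2 codons.
Arg: 6 codons.
Trp: 1 codon.
Asn: 2 codons.
Thr: 4 codons.
2 × 2 × 6 × 1 × 2 × 4 = 192.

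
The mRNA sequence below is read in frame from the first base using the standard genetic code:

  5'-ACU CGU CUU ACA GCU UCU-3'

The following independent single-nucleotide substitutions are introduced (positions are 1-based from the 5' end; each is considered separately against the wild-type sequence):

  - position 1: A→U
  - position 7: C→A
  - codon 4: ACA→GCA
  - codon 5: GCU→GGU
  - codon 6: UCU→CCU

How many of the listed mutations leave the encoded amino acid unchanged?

Codon 1: ACU (Thr) → UCU (Ser) — missense.
Codon 3: CUU (Leu) → AUU (Ile) — missense.
Codon 4: ACA (Thr) → GCA (Ala) — missense.
Codon 5: GCU (Ala) → GGU (Gly) — missense.
Codon 6: UCU (Ser) → CCU (Pro) — missense.
Synonymous: 0 of 5.

0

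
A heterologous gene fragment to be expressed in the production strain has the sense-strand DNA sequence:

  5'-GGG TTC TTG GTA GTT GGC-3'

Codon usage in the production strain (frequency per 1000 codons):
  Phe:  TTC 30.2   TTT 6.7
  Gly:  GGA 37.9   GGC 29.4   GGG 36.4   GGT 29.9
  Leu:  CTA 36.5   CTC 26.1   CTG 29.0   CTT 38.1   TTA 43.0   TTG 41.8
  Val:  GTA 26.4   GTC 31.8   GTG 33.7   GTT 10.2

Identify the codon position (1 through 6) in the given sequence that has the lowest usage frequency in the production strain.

Codon 1 GGG (Gly): 36.4 per 1000.
Codon 2 TTC (Phe): 30.2 per 1000.
Codon 3 TTG (Leu): 41.8 per 1000.
Codon 4 GTA (Val): 26.4 per 1000.
Codon 5 GTT (Val): 10.2 per 1000.
Codon 6 GGC (Gly): 29.4 per 1000.
Lowest frequency is 10.2 at codon 5.

5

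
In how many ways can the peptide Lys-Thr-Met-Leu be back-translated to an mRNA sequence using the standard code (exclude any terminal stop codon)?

48

Lys: 2 codons.
Thr: 4 codons.
Met: 1 codon.
Leu: 6 codons.
2 × 4 × 1 × 6 = 48.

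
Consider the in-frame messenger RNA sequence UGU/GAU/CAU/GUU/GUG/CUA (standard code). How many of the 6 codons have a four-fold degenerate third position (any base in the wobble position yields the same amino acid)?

Codon 1 UGU (Cys): third position 2-fold.
Codon 2 GAU (Asp): third position 2-fold.
Codon 3 CAU (His): third position 2-fold.
Codon 4 GUU (Val): third position 4-fold.
Codon 5 GUG (Val): third position 4-fold.
Codon 6 CUA (Leu): third position 4-fold.
Four-fold degenerate third positions: 3.

3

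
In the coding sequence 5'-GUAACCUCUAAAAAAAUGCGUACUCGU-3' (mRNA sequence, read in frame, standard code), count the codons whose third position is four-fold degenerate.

Codon 1 GUA (Val): third position 4-fold.
Codon 2 ACC (Thr): third position 4-fold.
Codon 3 UCU (Ser): third position 4-fold.
Codon 4 AAA (Lys): third position 2-fold.
Codon 5 AAA (Lys): third position 2-fold.
Codon 6 AUG (Met): third position 1-fold.
Codon 7 CGU (Arg): third position 4-fold.
Codon 8 ACU (Thr): third position 4-fold.
Codon 9 CGU (Arg): third position 4-fold.
Four-fold degenerate third positions: 6.

6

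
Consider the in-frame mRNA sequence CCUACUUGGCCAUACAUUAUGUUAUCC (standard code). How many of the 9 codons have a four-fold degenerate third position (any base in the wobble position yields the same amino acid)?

Codon 1 CCU (Pro): third position 4-fold.
Codon 2 ACU (Thr): third position 4-fold.
Codon 3 UGG (Trp): third position 1-fold.
Codon 4 CCA (Pro): third position 4-fold.
Codon 5 UAC (Tyr): third position 2-fold.
Codon 6 AUU (Ile): third position 3-fold.
Codon 7 AUG (Met): third position 1-fold.
Codon 8 UUA (Leu): third position 2-fold.
Codon 9 UCC (Ser): third position 4-fold.
Four-fold degenerate third positions: 4.

4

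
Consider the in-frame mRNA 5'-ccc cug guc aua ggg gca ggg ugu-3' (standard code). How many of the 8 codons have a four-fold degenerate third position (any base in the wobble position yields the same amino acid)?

6

Codon 1 CCC (Pro): third position 4-fold.
Codon 2 CUG (Leu): third position 4-fold.
Codon 3 GUC (Val): third position 4-fold.
Codon 4 AUA (Ile): third position 3-fold.
Codon 5 GGG (Gly): third position 4-fold.
Codon 6 GCA (Ala): third position 4-fold.
Codon 7 GGG (Gly): third position 4-fold.
Codon 8 UGU (Cys): third position 2-fold.
Four-fold degenerate third positions: 6.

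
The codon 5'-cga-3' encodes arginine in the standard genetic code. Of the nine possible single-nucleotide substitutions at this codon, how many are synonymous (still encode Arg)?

4

Position 1: AGA → 1 synonymous.
Position 2: none → 0 synonymous.
Position 3: CGU, CGC, CGG → 3 synonymous.
Total: 1 + 0 + 3 = 4.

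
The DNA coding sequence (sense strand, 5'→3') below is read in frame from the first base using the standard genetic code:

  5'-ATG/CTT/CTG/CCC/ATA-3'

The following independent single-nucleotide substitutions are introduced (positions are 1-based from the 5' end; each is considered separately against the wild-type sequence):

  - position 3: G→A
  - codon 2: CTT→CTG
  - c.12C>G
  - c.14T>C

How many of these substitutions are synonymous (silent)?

2

Codon 1: ATG (Met) → ATA (Ile) — missense.
Codon 2: CTT (Leu) → CTG (Leu) — synonymous.
Codon 4: CCC (Pro) → CCG (Pro) — synonymous.
Codon 5: ATA (Ile) → ACA (Thr) — missense.
Synonymous: 2 of 4.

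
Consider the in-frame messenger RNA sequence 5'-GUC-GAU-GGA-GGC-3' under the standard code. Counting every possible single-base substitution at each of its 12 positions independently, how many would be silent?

10

Codon 1 (GUC, Val): 3 synonymous substitutions.
Codon 2 (GAU, Asp): 1 synonymous substitution.
Codon 3 (GGA, Gly): 3 synonymous substitutions.
Codon 4 (GGC, Gly): 3 synonymous substitutions.
Total: 3 + 1 + 3 + 3 = 10.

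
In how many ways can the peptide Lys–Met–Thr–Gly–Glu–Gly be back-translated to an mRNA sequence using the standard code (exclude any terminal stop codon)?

256

Lys: 2 codons.
Met: 1 codon.
Thr: 4 codons.
Gly: 4 codons.
Glu: 2 codons.
Gly: 4 codons.
2 × 1 × 4 × 4 × 2 × 4 = 256.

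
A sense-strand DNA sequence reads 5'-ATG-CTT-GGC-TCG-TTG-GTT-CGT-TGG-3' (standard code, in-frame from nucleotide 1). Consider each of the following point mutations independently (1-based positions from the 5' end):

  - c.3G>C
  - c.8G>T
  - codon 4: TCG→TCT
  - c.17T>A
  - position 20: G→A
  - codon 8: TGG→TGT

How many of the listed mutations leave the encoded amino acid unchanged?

1

Codon 1: ATG (Met) → ATC (Ile) — missense.
Codon 3: GGC (Gly) → GTC (Val) — missense.
Codon 4: TCG (Ser) → TCT (Ser) — synonymous.
Codon 6: GTT (Val) → GAT (Asp) — missense.
Codon 7: CGT (Arg) → CAT (His) — missense.
Codon 8: TGG (Trp) → TGT (Cys) — missense.
Synonymous: 1 of 6.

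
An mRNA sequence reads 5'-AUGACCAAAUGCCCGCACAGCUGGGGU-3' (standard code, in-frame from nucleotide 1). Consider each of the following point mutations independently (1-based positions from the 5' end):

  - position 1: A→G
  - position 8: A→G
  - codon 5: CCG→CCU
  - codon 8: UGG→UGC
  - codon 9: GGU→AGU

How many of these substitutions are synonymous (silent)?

1

Codon 1: AUG (Met) → GUG (Val) — missense.
Codon 3: AAA (Lys) → AGA (Arg) — missense.
Codon 5: CCG (Pro) → CCU (Pro) — synonymous.
Codon 8: UGG (Trp) → UGC (Cys) — missense.
Codon 9: GGU (Gly) → AGU (Ser) — missense.
Synonymous: 1 of 5.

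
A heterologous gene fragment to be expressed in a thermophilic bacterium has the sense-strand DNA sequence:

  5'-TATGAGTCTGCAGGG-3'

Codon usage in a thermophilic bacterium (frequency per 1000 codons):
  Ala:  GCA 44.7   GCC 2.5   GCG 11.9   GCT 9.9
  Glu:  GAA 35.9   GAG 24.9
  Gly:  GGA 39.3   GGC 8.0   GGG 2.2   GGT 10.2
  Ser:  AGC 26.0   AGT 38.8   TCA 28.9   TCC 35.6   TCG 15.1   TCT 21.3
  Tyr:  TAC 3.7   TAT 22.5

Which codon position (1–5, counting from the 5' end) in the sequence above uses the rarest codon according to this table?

5

Codon 1 TAT (Tyr): 22.5 per 1000.
Codon 2 GAG (Glu): 24.9 per 1000.
Codon 3 TCT (Ser): 21.3 per 1000.
Codon 4 GCA (Ala): 44.7 per 1000.
Codon 5 GGG (Gly): 2.2 per 1000.
Lowest frequency is 2.2 at codon 5.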